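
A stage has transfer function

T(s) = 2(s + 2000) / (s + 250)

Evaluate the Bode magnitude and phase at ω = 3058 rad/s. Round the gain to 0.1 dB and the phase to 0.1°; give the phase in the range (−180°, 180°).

At s = jω = j3058:
zero (s+2000): 2000 + j3058 → |·| = √(2000²+3058²) = √13351364 ≈ 3654, ∠ = arctan(3058/2000) ≈ 56.81°
pole (s+250): 250 + j3058 → |·| = √(250²+3058²) = √9413864 ≈ 3068.2, ∠ = arctan(3058/250) ≈ 85.33°
|T| = 2 · 3654 / 3068.2 ≈ 2.3819
Gain = 20 log₁₀(2.3819) ≈ 7.54 dB
∠T = 56.81° − 85.33° = -28.52°

7.5 dB, -28.5°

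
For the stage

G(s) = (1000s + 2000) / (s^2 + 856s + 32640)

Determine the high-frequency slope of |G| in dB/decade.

Each pole contributes −20 dB/decade at high frequency; each zero contributes +20 dB/decade.
Net: 1 zero(s) − 2 pole(s) → -20 dB/decade.

-20 dB/decade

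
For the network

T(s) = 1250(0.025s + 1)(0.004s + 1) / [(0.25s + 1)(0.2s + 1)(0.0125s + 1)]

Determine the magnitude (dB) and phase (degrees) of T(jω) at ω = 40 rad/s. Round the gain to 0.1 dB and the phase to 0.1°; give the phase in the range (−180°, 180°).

At ω = 40 rad/s:
zero (1 + j40·0.025) = 1 + j1 → |·| ≈ 1.4142, ∠ ≈ 45.00°
zero (1 + j40·0.004) = 1 + j0.16 → |·| ≈ 1.0127, ∠ ≈ 9.09°
pole (1 + j40·0.25) = 1 + j10 → |·| ≈ 10.05, ∠ ≈ 84.29°
pole (1 + j40·0.2) = 1 + j8 → |·| ≈ 8.0623, ∠ ≈ 82.87°
pole (1 + j40·0.0125) = 1 + j0.5 → |·| ≈ 1.118, ∠ ≈ 26.57°
|T| = 1250 · 1.4142 · 1.0127 / (10.05 · 8.0623 · 1.118) ≈ 19.762
Gain = 20 log₁₀(19.762) ≈ 25.92 dB
∠T = (45.00° + 9.09°) − (84.29° + 82.87° + 26.57°) = -139.64°

25.9 dB, -139.6°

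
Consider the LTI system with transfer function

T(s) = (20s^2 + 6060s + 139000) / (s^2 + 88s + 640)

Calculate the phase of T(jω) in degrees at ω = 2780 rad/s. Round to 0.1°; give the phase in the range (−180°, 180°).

-4.4°

Substitute s = j2780:
Numerator: 20(j2780)^2 + 6060(j2780) + 139000 = -154429000 + j16846800
Denominator: (j2780)^2 + 88(j2780) + 640 = -7727760 + j244640
|N| = √(154429000² + 16846800²) ≈ 1.5535e+08, ∠N ≈ 173.77°
|D| = √(7727760² + 244640²) ≈ 7.7316e+06, ∠D ≈ 178.19°
∠T = 173.77° − 178.19° = -4.42°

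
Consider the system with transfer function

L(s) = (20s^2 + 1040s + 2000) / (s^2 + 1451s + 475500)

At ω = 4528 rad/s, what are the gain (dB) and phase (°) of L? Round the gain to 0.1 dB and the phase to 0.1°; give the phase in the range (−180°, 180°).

Substitute s = j4528:
Numerator: 20(j4528)^2 + 1040(j4528) + 2000 = -410053680 + j4709120
Denominator: (j4528)^2 + 1451(j4528) + 475500 = -20027284 + j6570128
|N| = √(410053680² + 4709120²) ≈ 4.1008e+08, ∠N ≈ 179.34°
|D| = √(20027284² + 6570128²) ≈ 2.1077e+07, ∠D ≈ 161.84°
|L| = 4.1008e+08 / 2.1077e+07 ≈ 19.456
Gain = 20 log₁₀(19.456) ≈ 25.78 dB
∠L = 179.34° − 161.84° = 17.50°

25.8 dB, 17.5°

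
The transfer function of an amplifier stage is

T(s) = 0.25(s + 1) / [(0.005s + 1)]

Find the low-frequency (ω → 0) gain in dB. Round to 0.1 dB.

T(0) = 0.25 · 1 / 1 = 0.25
20 log₁₀(0.25) ≈ -12.04 dB

-12.0 dB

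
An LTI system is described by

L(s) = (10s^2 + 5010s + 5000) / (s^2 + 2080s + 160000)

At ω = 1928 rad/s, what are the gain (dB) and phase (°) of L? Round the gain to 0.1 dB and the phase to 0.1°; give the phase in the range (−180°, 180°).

Substitute s = j1928:
Numerator: 10(j1928)^2 + 5010(j1928) + 5000 = -37166840 + j9659280
Denominator: (j1928)^2 + 2080(j1928) + 160000 = -3557184 + j4010240
|N| = √(37166840² + 9659280²) ≈ 3.8402e+07, ∠N ≈ 165.43°
|D| = √(3557184² + 4010240²) ≈ 5.3606e+06, ∠D ≈ 131.57°
|L| = 3.8402e+07 / 5.3606e+06 ≈ 7.1638
Gain = 20 log₁₀(7.1638) ≈ 17.10 dB
∠L = 165.43° − 131.57° = 33.86°

17.1 dB, 33.9°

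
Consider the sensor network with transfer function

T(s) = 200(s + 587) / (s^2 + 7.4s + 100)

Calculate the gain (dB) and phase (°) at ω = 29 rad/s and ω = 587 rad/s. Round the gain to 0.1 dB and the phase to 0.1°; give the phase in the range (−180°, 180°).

ω = 29: 43.7 dB, -161.0°; ω = 587: -6.3 dB, -134.3°

At s = jω = j29:
zero (s+587): 587 + j29 → |·| = √(587²+29²) = √345410 ≈ 587.72, ∠ = arctan(29/587) ≈ 2.83°
quadratic: (j29)² + 7.4·j29 + 100 = -741 + j214.6 → |·| ≈ 771.45, ∠ ≈ 163.85°
|T| = 200 · 587.72 / 771.45 ≈ 152.37
Gain = 20 log₁₀(152.37) ≈ 43.66 dB
∠T = 2.83° − 163.85° = -161.02°

At s = jω = j587:
zero (s+587): 587 + j587 → |·| = √(587²+587²) = √689138 ≈ 830.14, ∠ = arctan(587/587) ≈ 45.00°
quadratic: (j587)² + 7.4·j587 + 100 = -344469 + j4343.8 → |·| ≈ 3.445e+05, ∠ ≈ 179.28°
|T| = 200 · 830.14 / 3.445e+05 ≈ 0.48194
Gain = 20 log₁₀(0.48194) ≈ -6.34 dB
∠T = 45.00° − 179.28° = -134.28°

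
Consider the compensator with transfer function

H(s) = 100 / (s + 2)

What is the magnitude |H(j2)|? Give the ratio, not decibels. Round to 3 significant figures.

35.4

Substitute s = j2:
Numerator: 100 = 100 + j0
Denominator: (j2) + 2 = 2 + j2
|N| = √(100² + 0²) ≈ 100, ∠N ≈ 0.00°
|D| = √(2² + 2²) ≈ 2.8284, ∠D ≈ 45.00°
|H| = 100 / 2.8284 ≈ 35.356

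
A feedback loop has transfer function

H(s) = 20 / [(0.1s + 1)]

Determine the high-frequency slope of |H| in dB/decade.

Each pole contributes −20 dB/decade at high frequency; each zero contributes +20 dB/decade.
Net: 0 zero(s) − 1 pole(s) → -20 dB/decade.

-20 dB/decade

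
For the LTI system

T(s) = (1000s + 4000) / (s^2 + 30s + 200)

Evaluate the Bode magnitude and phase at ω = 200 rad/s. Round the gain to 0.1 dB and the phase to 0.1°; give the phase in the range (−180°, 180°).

Substitute s = j200:
Numerator: 1000(j200) + 4000 = 4000 + j200000
Denominator: (j200)^2 + 30(j200) + 200 = -39800 + j6000
|N| = √(4000² + 200000²) ≈ 2.0004e+05, ∠N ≈ 88.85°
|D| = √(39800² + 6000²) ≈ 40250, ∠D ≈ 171.43°
|T| = 2.0004e+05 / 40250 ≈ 4.9699
Gain = 20 log₁₀(4.9699) ≈ 13.93 dB
∠T = 88.85° − 171.43° = -82.58°

13.9 dB, -82.6°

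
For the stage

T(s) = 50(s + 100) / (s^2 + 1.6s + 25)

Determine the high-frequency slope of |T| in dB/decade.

Each pole contributes −20 dB/decade at high frequency; each zero contributes +20 dB/decade.
Net: 1 zero(s) − 2 pole(s) → -20 dB/decade.

-20 dB/decade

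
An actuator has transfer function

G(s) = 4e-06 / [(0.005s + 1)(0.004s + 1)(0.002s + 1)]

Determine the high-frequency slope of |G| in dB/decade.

Each pole contributes −20 dB/decade at high frequency; each zero contributes +20 dB/decade.
Net: 0 zero(s) − 3 pole(s) → -60 dB/decade.

-60 dB/decade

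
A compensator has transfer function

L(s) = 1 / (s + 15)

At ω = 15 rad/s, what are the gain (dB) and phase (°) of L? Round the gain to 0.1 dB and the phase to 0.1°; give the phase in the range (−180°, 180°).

-26.5 dB, -45.0°

Substitute s = j15:
Numerator: 1 = 1 + j0
Denominator: (j15) + 15 = 15 + j15
|N| = √(1² + 0²) ≈ 1, ∠N ≈ 0.00°
|D| = √(15² + 15²) ≈ 21.213, ∠D ≈ 45.00°
|L| = 1 / 21.213 ≈ 0.047141
Gain = 20 log₁₀(0.047141) ≈ -26.53 dB
∠L = 0.00° − 45.00° = -45.00°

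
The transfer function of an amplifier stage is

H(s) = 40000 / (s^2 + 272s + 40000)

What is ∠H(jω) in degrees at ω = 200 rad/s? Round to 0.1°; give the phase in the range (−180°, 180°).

-90.0°

At s = jω = j200:
quadratic: (j200)² + 272·j200 + 40000 = 0 + j54400 → |·| ≈ 54400, ∠ ≈ 90.00°
∠H = 0.00° − 90.00° = -90.00°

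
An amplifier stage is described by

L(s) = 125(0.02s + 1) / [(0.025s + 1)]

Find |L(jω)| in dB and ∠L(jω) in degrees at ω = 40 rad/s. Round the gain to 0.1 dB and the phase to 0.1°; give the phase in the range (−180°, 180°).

At ω = 40 rad/s:
zero (1 + j40·0.02) = 1 + j0.8 → |·| ≈ 1.2806, ∠ ≈ 38.66°
pole (1 + j40·0.025) = 1 + j1 → |·| ≈ 1.4142, ∠ ≈ 45.00°
|L| = 125 · 1.2806 / (1.4142) ≈ 113.19
Gain = 20 log₁₀(113.19) ≈ 41.08 dB
∠L = (38.66°) − (45.00°) = -6.34°

41.1 dB, -6.3°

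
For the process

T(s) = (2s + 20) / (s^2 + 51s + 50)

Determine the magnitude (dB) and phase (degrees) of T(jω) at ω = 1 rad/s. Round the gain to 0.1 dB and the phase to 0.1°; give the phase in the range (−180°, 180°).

Substitute s = j1:
Numerator: 2(j1) + 20 = 20 + j2
Denominator: (j1)^2 + 51(j1) + 50 = 49 + j51
|N| = √(20² + 2²) ≈ 20.1, ∠N ≈ 5.71°
|D| = √(49² + 51²) ≈ 70.725, ∠D ≈ 46.15°
|T| = 20.1 / 70.725 ≈ 0.2842
Gain = 20 log₁₀(0.2842) ≈ -10.93 dB
∠T = 5.71° − 46.15° = -40.44°

-10.9 dB, -40.4°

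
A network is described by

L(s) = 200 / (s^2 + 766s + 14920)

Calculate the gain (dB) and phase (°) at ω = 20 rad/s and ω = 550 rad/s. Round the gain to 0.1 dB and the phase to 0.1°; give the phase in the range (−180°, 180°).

Substitute s = j20:
Numerator: 200 = 200 + j0
Denominator: (j20)^2 + 766(j20) + 14920 = 14520 + j15320
|N| = √(200² + 0²) ≈ 200, ∠N ≈ 0.00°
|D| = √(14520² + 15320²) ≈ 21108, ∠D ≈ 46.54°
|L| = 200 / 21108 ≈ 0.0094751
Gain = 20 log₁₀(0.0094751) ≈ -40.47 dB
∠L = 0.00° − 46.54° = -46.54°

Substitute s = j550:
Numerator: 200 = 200 + j0
Denominator: (j550)^2 + 766(j550) + 14920 = -287580 + j421300
|N| = √(200² + 0²) ≈ 200, ∠N ≈ 0.00°
|D| = √(287580² + 421300²) ≈ 5.1009e+05, ∠D ≈ 124.32°
|L| = 200 / 5.1009e+05 ≈ 0.00039209
Gain = 20 log₁₀(0.00039209) ≈ -68.13 dB
∠L = 0.00° − 124.32° = -124.32°

ω = 20: -40.5 dB, -46.5°; ω = 550: -68.1 dB, -124.3°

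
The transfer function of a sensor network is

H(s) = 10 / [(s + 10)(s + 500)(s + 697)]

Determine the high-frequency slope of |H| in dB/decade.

Each pole contributes −20 dB/decade at high frequency; each zero contributes +20 dB/decade.
Net: 0 zero(s) − 3 pole(s) → -60 dB/decade.

-60 dB/decade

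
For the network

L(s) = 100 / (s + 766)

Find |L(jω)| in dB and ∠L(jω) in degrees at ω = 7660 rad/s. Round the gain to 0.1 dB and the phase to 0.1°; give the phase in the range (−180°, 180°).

-37.7 dB, -84.3°

Substitute s = j7660:
Numerator: 100 = 100 + j0
Denominator: (j7660) + 766 = 766 + j7660
|N| = √(100² + 0²) ≈ 100, ∠N ≈ 0.00°
|D| = √(766² + 7660²) ≈ 7698.2, ∠D ≈ 84.29°
|L| = 100 / 7698.2 ≈ 0.01299
Gain = 20 log₁₀(0.01299) ≈ -37.73 dB
∠L = 0.00° − 84.29° = -84.29°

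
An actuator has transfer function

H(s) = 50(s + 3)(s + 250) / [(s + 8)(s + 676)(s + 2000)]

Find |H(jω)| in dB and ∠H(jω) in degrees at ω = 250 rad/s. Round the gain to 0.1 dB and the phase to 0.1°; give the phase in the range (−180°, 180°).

-38.3 dB, 18.7°

At s = jω = j250:
zero (s+3): 3 + j250 → |·| = √(3²+250²) = √62509 ≈ 250.02, ∠ = arctan(250/3) ≈ 89.31°
zero (s+250): 250 + j250 → |·| = √(250²+250²) = √125000 ≈ 353.55, ∠ = arctan(250/250) ≈ 45.00°
pole (s+8): 8 + j250 → |·| = √(8²+250²) = √62564 ≈ 250.13, ∠ = arctan(250/8) ≈ 88.17°
pole (s+676): 676 + j250 → |·| = √(676²+250²) = √519476 ≈ 720.75, ∠ = arctan(250/676) ≈ 20.30°
pole (s+2000): 2000 + j250 → |·| = √(2000²+250²) = √4062500 ≈ 2015.6, ∠ = arctan(250/2000) ≈ 7.13°
|H| = 50 · 88395 / 3.6337e+08 ≈ 0.012163
Gain = 20 log₁₀(0.012163) ≈ -38.30 dB
∠H = 134.31° − 115.60° = 18.71°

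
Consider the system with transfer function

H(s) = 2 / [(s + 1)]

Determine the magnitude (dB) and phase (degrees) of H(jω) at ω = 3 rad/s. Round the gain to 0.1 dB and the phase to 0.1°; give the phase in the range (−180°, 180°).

-4.0 dB, -71.6°

At ω = 3 rad/s:
pole (1 + j3·1) = 1 + j3 → |·| ≈ 3.1623, ∠ ≈ 71.57°
|H| = 2 · 1 / (3.1623) ≈ 0.63245
Gain = 20 log₁₀(0.63245) ≈ -3.98 dB
∠H = (0°) − (71.57°) = -71.57°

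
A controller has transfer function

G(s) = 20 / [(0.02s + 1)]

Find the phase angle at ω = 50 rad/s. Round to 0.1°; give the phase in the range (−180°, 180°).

-45.0°

At ω = 50 rad/s:
pole (1 + j50·0.02) = 1 + j1 → |·| ≈ 1.4142, ∠ ≈ 45.00°
∠G = (0°) − (45.00°) = -45.00°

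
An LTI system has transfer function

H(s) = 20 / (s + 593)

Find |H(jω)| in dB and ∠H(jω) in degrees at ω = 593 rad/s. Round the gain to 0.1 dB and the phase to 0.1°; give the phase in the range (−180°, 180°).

-32.5 dB, -45.0°

At s = jω = j593:
pole (s+593): 593 + j593 → |·| = √(593²+593²) = √703298 ≈ 838.63, ∠ = arctan(593/593) ≈ 45.00°
|H| = 20 / 838.63 ≈ 0.023848
Gain = 20 log₁₀(0.023848) ≈ -32.45 dB
∠H = 0.00° − 45.00° = -45.00°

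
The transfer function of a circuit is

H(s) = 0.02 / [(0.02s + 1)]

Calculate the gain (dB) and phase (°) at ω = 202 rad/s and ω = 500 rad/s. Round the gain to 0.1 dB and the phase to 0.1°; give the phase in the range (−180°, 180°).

At ω = 202 rad/s:
pole (1 + j202·0.02) = 1 + j4.04 → |·| ≈ 4.1619, ∠ ≈ 76.10°
|H| = 0.02 · 1 / (4.1619) ≈ 0.0048055
Gain = 20 log₁₀(0.0048055) ≈ -46.37 dB
∠H = (0°) − (76.10°) = -76.10°

At ω = 500 rad/s:
pole (1 + j500·0.02) = 1 + j10 → |·| ≈ 10.05, ∠ ≈ 84.29°
|H| = 0.02 · 1 / (10.05) ≈ 0.00199
Gain = 20 log₁₀(0.00199) ≈ -54.02 dB
∠H = (0°) − (84.29°) = -84.29°

ω = 202: -46.4 dB, -76.1°; ω = 500: -54.0 dB, -84.3°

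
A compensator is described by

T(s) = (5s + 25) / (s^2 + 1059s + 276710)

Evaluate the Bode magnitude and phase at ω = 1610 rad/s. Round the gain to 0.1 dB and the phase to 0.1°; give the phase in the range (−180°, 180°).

Substitute s = j1610:
Numerator: 5(j1610) + 25 = 25 + j8050
Denominator: (j1610)^2 + 1059(j1610) + 276710 = -2315390 + j1704990
|N| = √(25² + 8050²) ≈ 8050, ∠N ≈ 89.82°
|D| = √(2315390² + 1704990²) ≈ 2.8754e+06, ∠D ≈ 143.63°
|T| = 8050 / 2.8754e+06 ≈ 0.0027996
Gain = 20 log₁₀(0.0027996) ≈ -51.06 dB
∠T = 89.82° − 143.63° = -53.81°

-51.1 dB, -53.8°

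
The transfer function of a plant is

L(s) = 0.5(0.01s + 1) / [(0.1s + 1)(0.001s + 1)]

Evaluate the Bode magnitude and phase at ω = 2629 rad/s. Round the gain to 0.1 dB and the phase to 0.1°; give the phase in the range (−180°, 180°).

At ω = 2629 rad/s:
zero (1 + j2629·0.01) = 1 + j26.29 → |·| ≈ 26.309, ∠ ≈ 87.82°
pole (1 + j2629·0.1) = 1 + j262.9 → |·| ≈ 262.9, ∠ ≈ 89.78°
pole (1 + j2629·0.001) = 1 + j2.629 → |·| ≈ 2.8128, ∠ ≈ 69.17°
|L| = 0.5 · 26.309 / (262.9 · 2.8128) ≈ 0.017789
Gain = 20 log₁₀(0.017789) ≈ -35.00 dB
∠L = (87.82°) − (89.78° + 69.17°) = -71.13°

-35.0 dB, -71.1°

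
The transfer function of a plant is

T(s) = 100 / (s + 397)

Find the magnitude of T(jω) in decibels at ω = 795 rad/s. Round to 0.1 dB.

-19.0 dB

Substitute s = j795:
Numerator: 100 = 100 + j0
Denominator: (j795) + 397 = 397 + j795
|N| = √(100² + 0²) ≈ 100, ∠N ≈ 0.00°
|D| = √(397² + 795²) ≈ 888.61, ∠D ≈ 63.46°
|T| = 100 / 888.61 ≈ 0.11254
Gain = 20 log₁₀(0.11254) ≈ -18.97 dB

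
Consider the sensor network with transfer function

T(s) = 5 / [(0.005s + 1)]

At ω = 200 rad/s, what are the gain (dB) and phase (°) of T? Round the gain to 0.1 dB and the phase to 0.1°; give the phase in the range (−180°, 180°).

At ω = 200 rad/s:
pole (1 + j200·0.005) = 1 + j1 → |·| ≈ 1.4142, ∠ ≈ 45.00°
|T| = 5 · 1 / (1.4142) ≈ 3.5356
Gain = 20 log₁₀(3.5356) ≈ 10.97 dB
∠T = (0°) − (45.00°) = -45.00°

11.0 dB, -45.0°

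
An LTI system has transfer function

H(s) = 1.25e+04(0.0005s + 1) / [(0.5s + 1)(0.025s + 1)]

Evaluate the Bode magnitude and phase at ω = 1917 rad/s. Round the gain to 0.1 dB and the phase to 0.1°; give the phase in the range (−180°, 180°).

At ω = 1917 rad/s:
zero (1 + j1917·0.0005) = 1 + j0.9585 → |·| ≈ 1.3852, ∠ ≈ 43.79°
pole (1 + j1917·0.5) = 1 + j958.5 → |·| ≈ 958.5, ∠ ≈ 89.94°
pole (1 + j1917·0.025) = 1 + j47.925 → |·| ≈ 47.935, ∠ ≈ 88.80°
|H| = 1.25e+04 · 1.3852 / (958.5 · 47.935) ≈ 0.37686
Gain = 20 log₁₀(0.37686) ≈ -8.48 dB
∠H = (43.79°) − (89.94° + 88.80°) = -134.95°

-8.5 dB, -135.0°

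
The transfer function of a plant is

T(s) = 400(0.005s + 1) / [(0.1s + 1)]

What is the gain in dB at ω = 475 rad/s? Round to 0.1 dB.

At ω = 475 rad/s:
zero (1 + j475·0.005) = 1 + j2.375 → |·| ≈ 2.5769, ∠ ≈ 67.17°
pole (1 + j475·0.1) = 1 + j47.5 → |·| ≈ 47.511, ∠ ≈ 88.79°
|T| = 400 · 2.5769 / (47.511) ≈ 21.695
Gain = 20 log₁₀(21.695) ≈ 26.73 dB

26.7 dB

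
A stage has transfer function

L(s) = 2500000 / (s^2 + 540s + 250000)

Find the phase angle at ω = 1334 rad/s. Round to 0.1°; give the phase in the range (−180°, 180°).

-154.8°

At s = jω = j1334:
quadratic: (j1334)² + 540·j1334 + 250000 = -1529556 + j720360 → |·| ≈ 1.6907e+06, ∠ ≈ 154.78°
∠L = 0.00° − 154.78° = -154.78°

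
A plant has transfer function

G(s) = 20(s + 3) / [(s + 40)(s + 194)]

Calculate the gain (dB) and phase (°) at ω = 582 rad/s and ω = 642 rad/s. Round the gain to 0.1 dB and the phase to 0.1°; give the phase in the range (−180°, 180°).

ω = 582: -29.8 dB, -67.9°; ω = 642: -30.5 dB, -69.9°

At s = jω = j582:
zero (s+3): 3 + j582 → |·| = √(3²+582²) = √338733 ≈ 582.01, ∠ = arctan(582/3) ≈ 89.70°
pole (s+40): 40 + j582 → |·| = √(40²+582²) = √340324 ≈ 583.37, ∠ = arctan(582/40) ≈ 86.07°
pole (s+194): 194 + j582 → |·| = √(194²+582²) = √376360 ≈ 613.48, ∠ = arctan(582/194) ≈ 71.57°
|G| = 20 · 582.01 / 3.5789e+05 ≈ 0.032525
Gain = 20 log₁₀(0.032525) ≈ -29.76 dB
∠G = 89.70° − 157.64° = -67.94°

At s = jω = j642:
zero (s+3): 3 + j642 → |·| = √(3²+642²) = √412173 ≈ 642.01, ∠ = arctan(642/3) ≈ 89.73°
pole (s+40): 40 + j642 → |·| = √(40²+642²) = √413764 ≈ 643.24, ∠ = arctan(642/40) ≈ 86.43°
pole (s+194): 194 + j642 → |·| = √(194²+642²) = √449800 ≈ 670.67, ∠ = arctan(642/194) ≈ 73.19°
|G| = 20 · 642.01 / 4.314e+05 ≈ 0.029764
Gain = 20 log₁₀(0.029764) ≈ -30.53 dB
∠G = 89.73° − 159.62° = -69.89°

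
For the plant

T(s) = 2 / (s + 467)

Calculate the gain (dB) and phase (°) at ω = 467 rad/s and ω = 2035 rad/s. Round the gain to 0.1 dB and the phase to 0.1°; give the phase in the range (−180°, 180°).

ω = 467: -50.4 dB, -45.0°; ω = 2035: -60.4 dB, -77.1°

At s = jω = j467:
pole (s+467): 467 + j467 → |·| = √(467²+467²) = √436178 ≈ 660.44, ∠ = arctan(467/467) ≈ 45.00°
|T| = 2 / 660.44 ≈ 0.0030283
Gain = 20 log₁₀(0.0030283) ≈ -50.38 dB
∠T = 0.00° − 45.00° = -45.00°

At s = jω = j2035:
pole (s+467): 467 + j2035 → |·| = √(467²+2035²) = √4359314 ≈ 2087.9, ∠ = arctan(2035/467) ≈ 77.08°
|T| = 2 / 2087.9 ≈ 0.0009579
Gain = 20 log₁₀(0.0009579) ≈ -60.37 dB
∠T = 0.00° − 77.08° = -77.08°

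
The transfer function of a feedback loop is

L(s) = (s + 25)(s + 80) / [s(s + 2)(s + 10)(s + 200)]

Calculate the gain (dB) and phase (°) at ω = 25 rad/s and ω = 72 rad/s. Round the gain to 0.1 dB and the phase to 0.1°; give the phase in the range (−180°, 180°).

ω = 25: -61.2 dB, 171.6°; ω = 72: -79.8 dB, -167.5°

At s = jω = j25:
zero (s+25): 25 + j25 → |·| = √(25²+25²) = √1250 ≈ 35.355, ∠ = arctan(25/25) ≈ 45.00°
zero (s+80): 80 + j25 → |·| = √(80²+25²) = √7025 ≈ 83.815, ∠ = arctan(25/80) ≈ 17.35°
pole (s+2): 2 + j25 → |·| = √(2²+25²) = √629 ≈ 25.08, ∠ = arctan(25/2) ≈ 85.43°
pole (s+10): 10 + j25 → |·| = √(10²+25²) = √725 ≈ 26.926, ∠ = arctan(25/10) ≈ 68.20°
pole (s+200): 200 + j25 → |·| = √(200²+25²) = √40625 ≈ 201.56, ∠ = arctan(25/200) ≈ 7.13°
pole at origin: |s| = 25, ∠ = 90.00° (in denominator)
|L| = 1 · 2963.3 / 3.4029e+06 ≈ 0.00087082
Gain = 20 log₁₀(0.00087082) ≈ -61.20 dB
∠L = 62.35° − 250.76° = -188.41° ≡ 171.59° (principal value)

At s = jω = j72:
zero (s+25): 25 + j72 → |·| = √(25²+72²) = √5809 ≈ 76.217, ∠ = arctan(72/25) ≈ 70.85°
zero (s+80): 80 + j72 → |·| = √(80²+72²) = √11584 ≈ 107.63, ∠ = arctan(72/80) ≈ 41.99°
pole (s+2): 2 + j72 → |·| = √(2²+72²) = √5188 ≈ 72.028, ∠ = arctan(72/2) ≈ 88.41°
pole (s+10): 10 + j72 → |·| = √(10²+72²) = √5284 ≈ 72.691, ∠ = arctan(72/10) ≈ 82.09°
pole (s+200): 200 + j72 → |·| = √(200²+72²) = √45184 ≈ 212.57, ∠ = arctan(72/200) ≈ 19.80°
pole at origin: |s| = 72, ∠ = 90.00° (in denominator)
|L| = 1 · 8203.2 / 8.0134e+07 ≈ 0.00010237
Gain = 20 log₁₀(0.00010237) ≈ -79.80 dB
∠L = 112.84° − 280.30° = -167.46°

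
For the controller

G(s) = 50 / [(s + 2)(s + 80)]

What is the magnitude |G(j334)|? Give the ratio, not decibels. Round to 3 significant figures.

0.000436

At s = jω = j334:
pole (s+2): 2 + j334 → |·| = √(2²+334²) = √111560 ≈ 334.01, ∠ = arctan(334/2) ≈ 89.66°
pole (s+80): 80 + j334 → |·| = √(80²+334²) = √117956 ≈ 343.45, ∠ = arctan(334/80) ≈ 76.53°
|G| = 50 / 1.1472e+05 ≈ 0.00043584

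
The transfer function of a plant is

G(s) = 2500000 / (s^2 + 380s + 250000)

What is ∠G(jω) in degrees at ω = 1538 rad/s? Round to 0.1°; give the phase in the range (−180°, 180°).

At s = jω = j1538:
quadratic: (j1538)² + 380·j1538 + 250000 = -2115444 + j584440 → |·| ≈ 2.1947e+06, ∠ ≈ 164.56°
∠G = 0.00° − 164.56° = -164.56°

-164.6°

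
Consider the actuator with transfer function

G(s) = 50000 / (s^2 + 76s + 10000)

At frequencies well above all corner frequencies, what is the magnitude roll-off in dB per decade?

-40 dB/decade

Each pole contributes −20 dB/decade at high frequency; each zero contributes +20 dB/decade.
Net: 0 zero(s) − 2 pole(s) → -40 dB/decade.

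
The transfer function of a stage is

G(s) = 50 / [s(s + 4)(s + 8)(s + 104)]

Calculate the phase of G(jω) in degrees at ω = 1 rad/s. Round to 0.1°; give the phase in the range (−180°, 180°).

-111.7°

At s = jω = j1:
pole (s+4): 4 + j1 → |·| = √(4²+1²) = √17 ≈ 4.1231, ∠ = arctan(1/4) ≈ 14.04°
pole (s+8): 8 + j1 → |·| = √(8²+1²) = √65 ≈ 8.0623, ∠ = arctan(1/8) ≈ 7.13°
pole (s+104): 104 + j1 → |·| = √(104²+1²) = √10817 ≈ 104, ∠ = arctan(1/104) ≈ 0.55°
pole at origin: |s| = 1, ∠ = 90.00° (in denominator)
∠G = 0.00° − 111.72° = -111.72°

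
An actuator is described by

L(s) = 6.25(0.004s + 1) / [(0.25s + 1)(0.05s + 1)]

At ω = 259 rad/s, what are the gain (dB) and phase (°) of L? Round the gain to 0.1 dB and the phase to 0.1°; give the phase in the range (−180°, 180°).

At ω = 259 rad/s:
zero (1 + j259·0.004) = 1 + j1.036 → |·| ≈ 1.4399, ∠ ≈ 46.01°
pole (1 + j259·0.25) = 1 + j64.75 → |·| ≈ 64.758, ∠ ≈ 89.12°
pole (1 + j259·0.05) = 1 + j12.95 → |·| ≈ 12.989, ∠ ≈ 85.58°
|L| = 6.25 · 1.4399 / (64.758 · 12.989) ≈ 0.010699
Gain = 20 log₁₀(0.010699) ≈ -39.41 dB
∠L = (46.01°) − (89.12° + 85.58°) = -128.69°

-39.4 dB, -128.7°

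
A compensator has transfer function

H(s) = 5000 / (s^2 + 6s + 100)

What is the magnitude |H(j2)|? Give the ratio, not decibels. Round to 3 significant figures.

51.7

At s = jω = j2:
quadratic: (j2)² + 6·j2 + 100 = 96 + j12 → |·| ≈ 96.747, ∠ ≈ 7.13°
|H| = 5000 / 96.747 ≈ 51.681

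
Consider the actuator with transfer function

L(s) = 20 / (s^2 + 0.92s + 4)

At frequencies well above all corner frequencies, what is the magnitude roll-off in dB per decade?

Each pole contributes −20 dB/decade at high frequency; each zero contributes +20 dB/decade.
Net: 0 zero(s) − 2 pole(s) → -40 dB/decade.

-40 dB/decade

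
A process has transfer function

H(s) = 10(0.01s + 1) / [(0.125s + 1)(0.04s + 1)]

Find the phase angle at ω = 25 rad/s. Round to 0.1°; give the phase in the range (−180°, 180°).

-103.2°

At ω = 25 rad/s:
zero (1 + j25·0.01) = 1 + j0.25 → |·| ≈ 1.0308, ∠ ≈ 14.04°
pole (1 + j25·0.125) = 1 + j3.125 → |·| ≈ 3.2811, ∠ ≈ 72.26°
pole (1 + j25·0.04) = 1 + j1 → |·| ≈ 1.4142, ∠ ≈ 45.00°
∠H = (14.04°) − (72.26° + 45.00°) = -103.22°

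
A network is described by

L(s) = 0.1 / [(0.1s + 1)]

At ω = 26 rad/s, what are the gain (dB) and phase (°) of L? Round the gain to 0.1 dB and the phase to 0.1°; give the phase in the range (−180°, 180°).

-28.9 dB, -69.0°

At ω = 26 rad/s:
pole (1 + j26·0.1) = 1 + j2.6 → |·| ≈ 2.7857, ∠ ≈ 68.96°
|L| = 0.1 · 1 / (2.7857) ≈ 0.035898
Gain = 20 log₁₀(0.035898) ≈ -28.90 dB
∠L = (0°) − (68.96°) = -68.96°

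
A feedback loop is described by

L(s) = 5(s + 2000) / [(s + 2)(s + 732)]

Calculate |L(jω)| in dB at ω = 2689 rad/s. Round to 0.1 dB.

-53.0 dB

At s = jω = j2689:
zero (s+2000): 2000 + j2689 → |·| = √(2000²+2689²) = √11230721 ≈ 3351.2, ∠ = arctan(2689/2000) ≈ 53.36°
pole (s+2): 2 + j2689 → |·| = √(2²+2689²) = √7230725 ≈ 2689, ∠ = arctan(2689/2) ≈ 89.96°
pole (s+732): 732 + j2689 → |·| = √(732²+2689²) = √7766545 ≈ 2786.9, ∠ = arctan(2689/732) ≈ 74.77°
|L| = 5 · 3351.2 / 7.494e+06 ≈ 0.0022359
Gain = 20 log₁₀(0.0022359) ≈ -53.01 dB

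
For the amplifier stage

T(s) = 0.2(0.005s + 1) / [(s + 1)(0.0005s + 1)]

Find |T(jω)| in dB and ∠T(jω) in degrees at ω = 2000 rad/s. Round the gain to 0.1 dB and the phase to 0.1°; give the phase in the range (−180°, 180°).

-63.0 dB, -50.7°

At ω = 2000 rad/s:
zero (1 + j2000·0.005) = 1 + j10 → |·| ≈ 10.05, ∠ ≈ 84.29°
pole (1 + j2000·1) = 1 + j2000 → |·| ≈ 2000, ∠ ≈ 89.97°
pole (1 + j2000·0.0005) = 1 + j1 → |·| ≈ 1.4142, ∠ ≈ 45.00°
|T| = 0.2 · 10.05 / (2000 · 1.4142) ≈ 0.00071065
Gain = 20 log₁₀(0.00071065) ≈ -62.97 dB
∠T = (84.29°) − (89.97° + 45.00°) = -50.68°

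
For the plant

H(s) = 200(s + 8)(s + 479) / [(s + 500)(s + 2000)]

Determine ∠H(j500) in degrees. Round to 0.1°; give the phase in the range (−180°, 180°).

76.3°

At s = jω = j500:
zero (s+8): 8 + j500 → |·| = √(8²+500²) = √250064 ≈ 500.06, ∠ = arctan(500/8) ≈ 89.08°
zero (s+479): 479 + j500 → |·| = √(479²+500²) = √479441 ≈ 692.42, ∠ = arctan(500/479) ≈ 46.23°
pole (s+500): 500 + j500 → |·| = √(500²+500²) = √500000 ≈ 707.11, ∠ = arctan(500/500) ≈ 45.00°
pole (s+2000): 2000 + j500 → |·| = √(2000²+500²) = √4250000 ≈ 2061.6, ∠ = arctan(500/2000) ≈ 14.04°
∠H = 135.31° − 59.04° = 76.27°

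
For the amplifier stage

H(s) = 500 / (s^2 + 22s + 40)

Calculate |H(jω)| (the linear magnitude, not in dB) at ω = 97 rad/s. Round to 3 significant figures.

Substitute s = j97:
Numerator: 500 = 500 + j0
Denominator: (j97)^2 + 22(j97) + 40 = -9369 + j2134
|N| = √(500² + 0²) ≈ 500, ∠N ≈ 0.00°
|D| = √(9369² + 2134²) ≈ 9609, ∠D ≈ 167.17°
|H| = 500 / 9609 ≈ 0.052035

0.0520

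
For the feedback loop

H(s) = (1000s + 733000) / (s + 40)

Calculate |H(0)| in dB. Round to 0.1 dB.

H(0) = 733000 / 40 = 18325
20 log₁₀(18325) ≈ 85.26 dB

85.3 dB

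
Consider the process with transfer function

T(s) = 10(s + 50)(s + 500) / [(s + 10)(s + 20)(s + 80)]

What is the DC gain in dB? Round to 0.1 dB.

T(0) = 10·50·500 / (10·20·80) = 15.625
20 log₁₀(15.625) ≈ 23.88 dB

23.9 dB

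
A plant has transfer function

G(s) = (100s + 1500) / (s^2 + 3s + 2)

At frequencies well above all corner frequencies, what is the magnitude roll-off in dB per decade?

Each pole contributes −20 dB/decade at high frequency; each zero contributes +20 dB/decade.
Net: 1 zero(s) − 2 pole(s) → -20 dB/decade.

-20 dB/decade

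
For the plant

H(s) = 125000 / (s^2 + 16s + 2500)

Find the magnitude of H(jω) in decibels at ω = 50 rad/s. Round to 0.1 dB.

43.9 dB

At s = jω = j50:
quadratic: (j50)² + 16·j50 + 2500 = 0 + j800 → |·| ≈ 800, ∠ ≈ 90.00°
|H| = 125000 / 800 ≈ 156.25
Gain = 20 log₁₀(156.25) ≈ 43.88 dB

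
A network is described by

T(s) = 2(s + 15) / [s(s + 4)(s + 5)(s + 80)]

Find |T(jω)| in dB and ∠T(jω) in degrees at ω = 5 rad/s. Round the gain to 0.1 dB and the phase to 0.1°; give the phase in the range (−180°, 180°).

At s = jω = j5:
zero (s+15): 15 + j5 → |·| = √(15²+5²) = √250 ≈ 15.811, ∠ = arctan(5/15) ≈ 18.43°
pole (s+4): 4 + j5 → |·| = √(4²+5²) = √41 ≈ 6.4031, ∠ = arctan(5/4) ≈ 51.34°
pole (s+5): 5 + j5 → |·| = √(5²+5²) = √50 ≈ 7.0711, ∠ = arctan(5/5) ≈ 45.00°
pole (s+80): 80 + j5 → |·| = √(80²+5²) = √6425 ≈ 80.156, ∠ = arctan(5/80) ≈ 3.58°
pole at origin: |s| = 5, ∠ = 90.00° (in denominator)
|T| = 2 · 15.811 / 18146 ≈ 0.0017426
Gain = 20 log₁₀(0.0017426) ≈ -55.18 dB
∠T = 18.43° − 189.92° = -171.49°

-55.2 dB, -171.5°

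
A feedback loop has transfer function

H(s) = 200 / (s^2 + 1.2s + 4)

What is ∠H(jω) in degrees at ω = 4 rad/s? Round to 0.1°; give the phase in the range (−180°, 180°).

At s = jω = j4:
quadratic: (j4)² + 1.2·j4 + 4 = -12 + j4.8 → |·| ≈ 12.924, ∠ ≈ 158.20°
∠H = 0.00° − 158.20° = -158.20°

-158.2°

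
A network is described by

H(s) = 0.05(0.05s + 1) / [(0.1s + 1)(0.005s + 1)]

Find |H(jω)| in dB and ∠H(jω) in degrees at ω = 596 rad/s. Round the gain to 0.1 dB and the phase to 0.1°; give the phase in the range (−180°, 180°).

At ω = 596 rad/s:
zero (1 + j596·0.05) = 1 + j29.8 → |·| ≈ 29.817, ∠ ≈ 88.08°
pole (1 + j596·0.1) = 1 + j59.6 → |·| ≈ 59.608, ∠ ≈ 89.04°
pole (1 + j596·0.005) = 1 + j2.98 → |·| ≈ 3.1433, ∠ ≈ 71.45°
|H| = 0.05 · 29.817 / (59.608 · 3.1433) ≈ 0.0079569
Gain = 20 log₁₀(0.0079569) ≈ -41.99 dB
∠H = (88.08°) − (89.04° + 71.45°) = -72.41°

-42.0 dB, -72.4°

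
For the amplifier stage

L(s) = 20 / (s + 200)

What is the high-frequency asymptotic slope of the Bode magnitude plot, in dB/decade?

Each pole contributes −20 dB/decade at high frequency; each zero contributes +20 dB/decade.
Net: 0 zero(s) − 1 pole(s) → -20 dB/decade.

-20 dB/decade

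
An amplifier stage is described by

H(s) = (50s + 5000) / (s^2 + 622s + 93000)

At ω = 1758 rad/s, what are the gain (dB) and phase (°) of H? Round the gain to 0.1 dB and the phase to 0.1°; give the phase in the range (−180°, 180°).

Substitute s = j1758:
Numerator: 50(j1758) + 5000 = 5000 + j87900
Denominator: (j1758)^2 + 622(j1758) + 93000 = -2997564 + j1093476
|N| = √(5000² + 87900²) ≈ 88042, ∠N ≈ 86.74°
|D| = √(2997564² + 1093476²) ≈ 3.1908e+06, ∠D ≈ 159.96°
|H| = 88042 / 3.1908e+06 ≈ 0.027592
Gain = 20 log₁₀(0.027592) ≈ -31.18 dB
∠H = 86.74° − 159.96° = -73.22°

-31.2 dB, -73.2°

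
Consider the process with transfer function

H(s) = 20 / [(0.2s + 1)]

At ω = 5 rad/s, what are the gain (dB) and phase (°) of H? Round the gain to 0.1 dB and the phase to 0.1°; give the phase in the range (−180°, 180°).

23.0 dB, -45.0°

At ω = 5 rad/s:
pole (1 + j5·0.2) = 1 + j1 → |·| ≈ 1.4142, ∠ ≈ 45.00°
|H| = 20 · 1 / (1.4142) ≈ 14.142
Gain = 20 log₁₀(14.142) ≈ 23.01 dB
∠H = (0°) − (45.00°) = -45.00°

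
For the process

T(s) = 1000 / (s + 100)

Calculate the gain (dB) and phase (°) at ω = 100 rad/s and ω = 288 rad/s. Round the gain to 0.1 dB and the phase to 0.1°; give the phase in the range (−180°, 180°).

Substitute s = j100:
Numerator: 1000 = 1000 + j0
Denominator: (j100) + 100 = 100 + j100
|N| = √(1000² + 0²) ≈ 1000, ∠N ≈ 0.00°
|D| = √(100² + 100²) ≈ 141.42, ∠D ≈ 45.00°
|T| = 1000 / 141.42 ≈ 7.0711
Gain = 20 log₁₀(7.0711) ≈ 16.99 dB
∠T = 0.00° − 45.00° = -45.00°

Substitute s = j288:
Numerator: 1000 = 1000 + j0
Denominator: (j288) + 100 = 100 + j288
|N| = √(1000² + 0²) ≈ 1000, ∠N ≈ 0.00°
|D| = √(100² + 288²) ≈ 304.87, ∠D ≈ 70.85°
|T| = 1000 / 304.87 ≈ 3.2801
Gain = 20 log₁₀(3.2801) ≈ 10.32 dB
∠T = 0.00° − 70.85° = -70.85°

ω = 100: 17.0 dB, -45.0°; ω = 288: 10.3 dB, -70.9°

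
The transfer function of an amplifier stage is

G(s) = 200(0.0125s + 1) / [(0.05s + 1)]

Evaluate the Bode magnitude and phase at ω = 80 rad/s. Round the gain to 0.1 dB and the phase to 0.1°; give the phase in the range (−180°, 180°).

At ω = 80 rad/s:
zero (1 + j80·0.0125) = 1 + j1 → |·| ≈ 1.4142, ∠ ≈ 45.00°
pole (1 + j80·0.05) = 1 + j4 → |·| ≈ 4.1231, ∠ ≈ 75.96°
|G| = 200 · 1.4142 / (4.1231) ≈ 68.599
Gain = 20 log₁₀(68.599) ≈ 36.73 dB
∠G = (45.00°) − (75.96°) = -30.96°

36.7 dB, -31.0°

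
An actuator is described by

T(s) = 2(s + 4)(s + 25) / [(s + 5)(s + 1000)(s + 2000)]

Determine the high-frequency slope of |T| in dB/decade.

Each pole contributes −20 dB/decade at high frequency; each zero contributes +20 dB/decade.
Net: 2 zero(s) − 3 pole(s) → -20 dB/decade.

-20 dB/decade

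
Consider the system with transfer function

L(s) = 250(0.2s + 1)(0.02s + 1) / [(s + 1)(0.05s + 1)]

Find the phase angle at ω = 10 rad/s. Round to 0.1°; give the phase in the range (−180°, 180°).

-36.1°

At ω = 10 rad/s:
zero (1 + j10·0.2) = 1 + j2 → |·| ≈ 2.2361, ∠ ≈ 63.43°
zero (1 + j10·0.02) = 1 + j0.2 → |·| ≈ 1.0198, ∠ ≈ 11.31°
pole (1 + j10·1) = 1 + j10 → |·| ≈ 10.05, ∠ ≈ 84.29°
pole (1 + j10·0.05) = 1 + j0.5 → |·| ≈ 1.118, ∠ ≈ 26.57°
∠L = (63.43° + 11.31°) − (84.29° + 26.57°) = -36.12°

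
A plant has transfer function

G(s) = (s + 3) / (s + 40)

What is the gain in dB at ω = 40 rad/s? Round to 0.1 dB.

-3.0 dB

At s = jω = j40:
zero (s+3): 3 + j40 → |·| = √(3²+40²) = √1609 ≈ 40.112, ∠ = arctan(40/3) ≈ 85.71°
pole (s+40): 40 + j40 → |·| = √(40²+40²) = √3200 ≈ 56.569, ∠ = arctan(40/40) ≈ 45.00°
|G| = 1 · 40.112 / 56.569 ≈ 0.70908
Gain = 20 log₁₀(0.70908) ≈ -2.99 dB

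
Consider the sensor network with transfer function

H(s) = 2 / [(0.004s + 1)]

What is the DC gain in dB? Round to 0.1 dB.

6.0 dB

H(0) = 2 · 1 / 1 = 2
20 log₁₀(2) ≈ 6.02 dB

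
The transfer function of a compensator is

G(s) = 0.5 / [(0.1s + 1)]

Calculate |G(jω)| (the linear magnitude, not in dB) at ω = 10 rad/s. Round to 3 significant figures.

At ω = 10 rad/s:
pole (1 + j10·0.1) = 1 + j1 → |·| ≈ 1.4142, ∠ ≈ 45.00°
|G| = 0.5 · 1 / (1.4142) ≈ 0.35356

0.354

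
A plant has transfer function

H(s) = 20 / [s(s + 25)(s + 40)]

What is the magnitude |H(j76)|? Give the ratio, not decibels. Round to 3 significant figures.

At s = jω = j76:
pole (s+25): 25 + j76 → |·| = √(25²+76²) = √6401 ≈ 80.006, ∠ = arctan(76/25) ≈ 71.79°
pole (s+40): 40 + j76 → |·| = √(40²+76²) = √7376 ≈ 85.884, ∠ = arctan(76/40) ≈ 62.24°
pole at origin: |s| = 76, ∠ = 90.00° (in denominator)
|H| = 20 / 5.2221e+05 ≈ 3.8299e-05

3.83e-05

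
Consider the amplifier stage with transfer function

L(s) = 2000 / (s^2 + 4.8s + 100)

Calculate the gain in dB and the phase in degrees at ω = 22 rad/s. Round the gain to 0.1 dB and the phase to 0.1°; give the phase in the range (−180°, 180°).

14.0 dB, -164.6°

At s = jω = j22:
quadratic: (j22)² + 4.8·j22 + 100 = -384 + j105.6 → |·| ≈ 398.26, ∠ ≈ 164.62°
|L| = 2000 / 398.26 ≈ 5.0218
Gain = 20 log₁₀(5.0218) ≈ 14.02 dB
∠L = 0.00° − 164.62° = -164.62°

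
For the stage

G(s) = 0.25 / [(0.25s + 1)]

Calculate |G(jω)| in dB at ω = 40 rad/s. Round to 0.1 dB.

-32.1 dB

At ω = 40 rad/s:
pole (1 + j40·0.25) = 1 + j10 → |·| ≈ 10.05, ∠ ≈ 84.29°
|G| = 0.25 · 1 / (10.05) ≈ 0.024876
Gain = 20 log₁₀(0.024876) ≈ -32.08 dB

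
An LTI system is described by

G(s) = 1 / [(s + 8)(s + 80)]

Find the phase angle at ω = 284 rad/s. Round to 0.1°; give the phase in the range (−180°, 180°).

-162.7°

At s = jω = j284:
pole (s+8): 8 + j284 → |·| = √(8²+284²) = √80720 ≈ 284.11, ∠ = arctan(284/8) ≈ 88.39°
pole (s+80): 80 + j284 → |·| = √(80²+284²) = √87056 ≈ 295.05, ∠ = arctan(284/80) ≈ 74.27°
∠G = 0.00° − 162.66° = -162.66°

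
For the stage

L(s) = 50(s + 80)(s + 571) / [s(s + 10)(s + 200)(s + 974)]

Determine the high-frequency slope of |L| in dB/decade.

-40 dB/decade

Each pole contributes −20 dB/decade at high frequency; each zero contributes +20 dB/decade.
Net: 2 zero(s) − 4 pole(s) → -40 dB/decade.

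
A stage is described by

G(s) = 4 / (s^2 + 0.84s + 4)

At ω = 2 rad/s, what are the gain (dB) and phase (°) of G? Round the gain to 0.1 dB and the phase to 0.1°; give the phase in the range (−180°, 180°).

At s = jω = j2:
quadratic: (j2)² + 0.84·j2 + 4 = 0 + j1.68 → |·| ≈ 1.68, ∠ ≈ 90.00°
|G| = 4 / 1.68 ≈ 2.381
Gain = 20 log₁₀(2.381) ≈ 7.54 dB
∠G = 0.00° − 90.00° = -90.00°

7.5 dB, -90.0°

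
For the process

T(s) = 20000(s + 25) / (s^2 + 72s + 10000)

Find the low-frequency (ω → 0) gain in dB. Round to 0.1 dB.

T(0) = 20000·25 / 10000 = 50
20 log₁₀(50) ≈ 33.98 dB

34.0 dB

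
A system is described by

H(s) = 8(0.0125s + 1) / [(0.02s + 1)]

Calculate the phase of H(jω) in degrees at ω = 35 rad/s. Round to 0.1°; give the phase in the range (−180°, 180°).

-11.4°

At ω = 35 rad/s:
zero (1 + j35·0.0125) = 1 + j0.4375 → |·| ≈ 1.0915, ∠ ≈ 23.63°
pole (1 + j35·0.02) = 1 + j0.7 → |·| ≈ 1.2207, ∠ ≈ 34.99°
∠H = (23.63°) − (34.99°) = -11.36°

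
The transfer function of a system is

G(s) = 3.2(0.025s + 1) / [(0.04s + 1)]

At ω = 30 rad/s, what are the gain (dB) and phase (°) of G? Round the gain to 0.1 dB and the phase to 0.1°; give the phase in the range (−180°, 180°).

At ω = 30 rad/s:
zero (1 + j30·0.025) = 1 + j0.75 → |·| ≈ 1.25, ∠ ≈ 36.87°
pole (1 + j30·0.04) = 1 + j1.2 → |·| ≈ 1.562, ∠ ≈ 50.19°
|G| = 3.2 · 1.25 / (1.562) ≈ 2.5608
Gain = 20 log₁₀(2.5608) ≈ 8.17 dB
∠G = (36.87°) − (50.19°) = -13.32°

8.2 dB, -13.3°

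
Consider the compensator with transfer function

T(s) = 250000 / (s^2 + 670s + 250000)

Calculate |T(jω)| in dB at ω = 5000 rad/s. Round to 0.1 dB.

At s = jω = j5000:
quadratic: (j5000)² + 670·j5000 + 250000 = -24750000 + j3350000 → |·| ≈ 2.4976e+07, ∠ ≈ 172.29°
|T| = 250000 / 2.4976e+07 ≈ 0.01001
Gain = 20 log₁₀(0.01001) ≈ -39.99 dB

-40.0 dB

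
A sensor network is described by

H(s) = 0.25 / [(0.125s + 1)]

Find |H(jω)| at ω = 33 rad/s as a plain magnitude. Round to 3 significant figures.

0.0589

At ω = 33 rad/s:
pole (1 + j33·0.125) = 1 + j4.125 → |·| ≈ 4.2445, ∠ ≈ 76.37°
|H| = 0.25 · 1 / (4.2445) ≈ 0.0589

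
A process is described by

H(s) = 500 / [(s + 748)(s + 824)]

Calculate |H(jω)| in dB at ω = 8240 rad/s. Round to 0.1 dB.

-102.7 dB

At s = jω = j8240:
pole (s+748): 748 + j8240 → |·| = √(748²+8240²) = √68457104 ≈ 8273.9, ∠ = arctan(8240/748) ≈ 84.81°
pole (s+824): 824 + j8240 → |·| = √(824²+8240²) = √68576576 ≈ 8281.1, ∠ = arctan(8240/824) ≈ 84.29°
|H| = 500 / 6.8517e+07 ≈ 7.2975e-06
Gain = 20 log₁₀(7.2975e-06) ≈ -102.74 dB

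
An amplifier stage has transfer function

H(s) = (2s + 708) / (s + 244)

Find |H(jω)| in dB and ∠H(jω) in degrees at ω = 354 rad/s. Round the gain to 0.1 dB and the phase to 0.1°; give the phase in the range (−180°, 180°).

Substitute s = j354:
Numerator: 2(j354) + 708 = 708 + j708
Denominator: (j354) + 244 = 244 + j354
|N| = √(708² + 708²) ≈ 1001.3, ∠N ≈ 45.00°
|D| = √(244² + 354²) ≈ 429.94, ∠D ≈ 55.42°
|H| = 1001.3 / 429.94 ≈ 2.3289
Gain = 20 log₁₀(2.3289) ≈ 7.34 dB
∠H = 45.00° − 55.42° = -10.42°

7.3 dB, -10.4°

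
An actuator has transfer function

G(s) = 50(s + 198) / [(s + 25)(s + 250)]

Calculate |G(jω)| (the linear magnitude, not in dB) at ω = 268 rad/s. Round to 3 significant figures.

0.169

At s = jω = j268:
zero (s+198): 198 + j268 → |·| = √(198²+268²) = √111028 ≈ 333.21, ∠ = arctan(268/198) ≈ 53.54°
pole (s+25): 25 + j268 → |·| = √(25²+268²) = √72449 ≈ 269.16, ∠ = arctan(268/25) ≈ 84.67°
pole (s+250): 250 + j268 → |·| = √(250²+268²) = √134324 ≈ 366.5, ∠ = arctan(268/250) ≈ 46.99°
|G| = 50 · 333.21 / 98647 ≈ 0.16889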